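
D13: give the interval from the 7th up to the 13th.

Spelling the chord: D–F#–A–C–E–B.
The 7th is C and the 13th is B.
C up to B spans 7 letter names and 11 semitones — a major seventh.

major seventh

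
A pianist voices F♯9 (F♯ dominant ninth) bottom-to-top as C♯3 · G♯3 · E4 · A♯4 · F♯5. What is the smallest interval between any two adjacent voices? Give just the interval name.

augmented fourth

Adjacent intervals: C♯3→G♯3 = perfect fifth; G♯3→E4 = minor sixth; E4→A♯4 = augmented fourth; A♯4→F♯5 = minor sixth.
The smallest is E4 to A♯4, an augmented fourth (6 semitones).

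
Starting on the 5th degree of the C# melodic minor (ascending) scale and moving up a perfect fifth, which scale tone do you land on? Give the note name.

D#

The scale is C# D# E F# G# A# B#.
The 5th degree is G#; a perfect fifth above that is D# — scale degree 2.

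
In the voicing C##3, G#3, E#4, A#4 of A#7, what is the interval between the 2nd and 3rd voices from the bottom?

Those voices are G#3 and E#4.
G# up to E# spans 6 letter names and 9 semitones — a major sixth.

major sixth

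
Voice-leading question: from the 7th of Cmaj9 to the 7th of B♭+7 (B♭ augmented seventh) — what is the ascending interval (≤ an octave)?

The 7th of Cmaj9 is B; the 7th of B♭+7 (B♭ augmented seventh) is A♭.
From B to A♭: 9 semitones over a seventh = diminished.

diminished 7th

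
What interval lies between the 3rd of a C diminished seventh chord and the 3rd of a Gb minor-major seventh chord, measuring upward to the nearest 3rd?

C diminished seventh has Eb as its 3rd, and Gb minor-major seventh has Bbb as its 3rd.
From Eb to Bbb: 6 semitones over a fifth = diminished.

d5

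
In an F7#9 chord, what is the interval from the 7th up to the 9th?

F dominant seventh sharp nine: F-A-C-Eb-G#.
So we need the interval from Eb up to G#.
3 letter names make it a third; at 5 semitones (a half step wider than major) the quality is augmented.

augmented 3rd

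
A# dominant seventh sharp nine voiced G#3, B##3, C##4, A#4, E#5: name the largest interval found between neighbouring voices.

Adjacent intervals: G#3→B##3 = augmented third; B##3→C##4 = minor second; C##4→A#4 = minor sixth; A#4→E#5 = perfect fifth.
The largest is C##4 to A#4, a minor sixth (8 semitones).

minor 6th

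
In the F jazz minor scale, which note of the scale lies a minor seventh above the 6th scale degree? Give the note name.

The scale is F G A♭ B♭ C D E.
The 6th scale degree is D; a minor seventh above that is C — scale degree 5.

C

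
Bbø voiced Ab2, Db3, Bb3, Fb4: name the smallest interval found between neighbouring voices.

Adjacent intervals: Ab2→Db3 = perfect fourth; Db3→Bb3 = major sixth; Bb3→Fb4 = diminished fifth.
The smallest is Ab2 to Db3, a perfect fourth (5 semitones).

perfect 4th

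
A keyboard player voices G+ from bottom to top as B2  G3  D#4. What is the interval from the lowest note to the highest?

major tenth

The outer voices are B2 and D#4.
Counting 10 letters and 16 half steps from B gives a major tenth.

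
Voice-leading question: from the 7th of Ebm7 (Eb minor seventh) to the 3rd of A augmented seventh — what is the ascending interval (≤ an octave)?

augmented seventh

The 7th of Ebm7 (Eb minor seventh) is Db; the 3rd of A augmented seventh is C#.
Db up to C# is 12 semitones, a half step wider than a major seventh, so the interval is augmented.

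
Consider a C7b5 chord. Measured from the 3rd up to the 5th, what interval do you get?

diminished third

C7b5 is spelled C-E-G♭-B♭.
3rd = E; 5th = G♭.
3 letter names make it a third; at 2 semitones (a whole step narrower than major) the quality is diminished.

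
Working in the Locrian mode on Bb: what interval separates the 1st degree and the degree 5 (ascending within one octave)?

diminished fifth

The scale runs Bb Cb Db Eb Fb Gb Ab.
1st degree = Bb; 5th degree = Fb.
From Bb to Fb: 6 semitones over a fifth = diminished.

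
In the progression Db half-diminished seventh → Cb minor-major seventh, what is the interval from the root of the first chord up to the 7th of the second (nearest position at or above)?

The root of Db half-diminished seventh is Db; the 7th of Cb minor-major seventh is Bb.
From Db to Bb is 9 semitones, exactly the major sixth.

M6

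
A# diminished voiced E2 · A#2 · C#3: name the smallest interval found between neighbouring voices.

minor 3rd

Adjacent intervals: E2→A#2 = augmented fourth; A#2→C#3 = minor third.
The smallest is A#2 to C#3, a minor third (3 semitones).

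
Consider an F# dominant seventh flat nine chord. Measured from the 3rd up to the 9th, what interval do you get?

F#7b9: F# A# C# E G.
That puts A# below G.
A# up to G is 9 semitones, a whole step narrower than a major seventh, so the interval is diminished.

diminished 7th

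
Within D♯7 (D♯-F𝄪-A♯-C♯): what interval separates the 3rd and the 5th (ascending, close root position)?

So we need the interval from F𝄪 up to A♯.
3 letter names make it a third; at 3 semitones (a half step narrower than major) the quality is minor.

minor third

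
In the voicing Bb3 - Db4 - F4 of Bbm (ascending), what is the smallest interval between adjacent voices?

Adjacent intervals: Bb3→Db4 = minor third; Db4→F4 = major third.
The smallest is Bb3 to Db4, a minor third (3 semitones).

minor 3rd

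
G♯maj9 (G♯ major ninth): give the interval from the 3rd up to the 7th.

P5

G♯maj9 is spelled G♯-B♯-D♯-F𝄪-A♯.
So we need the interval from B♯ up to F𝄪.
Counting 5 letters and 7 half steps from B♯ gives a perfect fifth.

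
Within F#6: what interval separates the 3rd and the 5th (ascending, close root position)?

F#6 (F# major sixth) is spelled F# A# C# D#.
So we need the interval from A# up to C#.
A# up to C# is 3 semitones, a half step narrower than a major third, so the interval is minor.

minor third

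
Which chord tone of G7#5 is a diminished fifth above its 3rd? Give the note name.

F

G7#5 (G augmented seventh) is spelled G B D♯ F.
The 3rd is B. A diminished fifth above B is F.
F is the chord's 7th.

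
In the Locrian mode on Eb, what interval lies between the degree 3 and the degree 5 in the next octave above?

Eb locrian: Eb Fb Gb Ab Bbb Cb Db.
That puts Gb below Bbb.
From Gb to Bbb: 15 semitones over a tenth = minor.

minor tenth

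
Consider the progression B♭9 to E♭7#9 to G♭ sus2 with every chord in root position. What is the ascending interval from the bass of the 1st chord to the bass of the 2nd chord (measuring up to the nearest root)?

perfect 4th

The roots are B♭ and E♭.
Counting 4 letters and 5 half steps from B♭ gives a perfect fourth.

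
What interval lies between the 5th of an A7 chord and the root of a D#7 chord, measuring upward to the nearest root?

major seventh

The 5th of A7 is E; the root of D#7 is D#.
From E to D# is 11 semitones, exactly the major seventh.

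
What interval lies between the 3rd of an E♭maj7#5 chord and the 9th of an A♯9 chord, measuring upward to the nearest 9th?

augmented third

E♭maj7#5 has G as its 3rd, and A♯9 has B♯ as its 9th.
From G to B♯: 5 semitones over a third = augmented.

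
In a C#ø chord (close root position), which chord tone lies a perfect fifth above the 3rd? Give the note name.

C#m7b5 is spelled C#, E, G, B.
The 3rd is E. A perfect fifth above E is B.
B is the chord's 7th.

B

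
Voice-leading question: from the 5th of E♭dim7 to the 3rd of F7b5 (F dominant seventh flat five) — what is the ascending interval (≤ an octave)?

The 5th of E♭dim7 is B𝄫; the 3rd of F7b5 (F dominant seventh flat five) is A.
From B𝄫 to A: 12 semitones over a seventh = augmented.

augmented seventh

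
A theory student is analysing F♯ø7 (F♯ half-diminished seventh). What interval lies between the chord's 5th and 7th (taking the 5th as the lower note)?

F♯ half-diminished seventh: F♯, A, C, E.
So we need the interval from C up to E.
Counting 3 letters and 4 half steps from C gives a major third.

major third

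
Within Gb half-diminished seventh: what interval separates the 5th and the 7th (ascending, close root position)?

M3

Gbm7b5: Gb-Bbb-Dbb-Fb.
So we need the interval from Dbb up to Fb.
From Dbb to Fb is 4 semitones, exactly the major third.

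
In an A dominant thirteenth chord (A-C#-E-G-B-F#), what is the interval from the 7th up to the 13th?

major 7th

So we need the interval from G up to F#.
From G to F# is 11 semitones, exactly the major seventh.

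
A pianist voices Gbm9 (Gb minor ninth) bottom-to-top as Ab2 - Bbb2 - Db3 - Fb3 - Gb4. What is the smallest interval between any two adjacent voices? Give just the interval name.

Adjacent intervals: Ab2→Bbb2 = minor second; Bbb2→Db3 = major third; Db3→Fb3 = minor third; Fb3→Gb4 = major ninth.
The smallest is Ab2 to Bbb2, a minor second (1 semitone).

minor second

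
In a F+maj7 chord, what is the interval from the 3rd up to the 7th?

P5

The chord tones of Fmaj7#5 are F–A–C#–E.
3rd = A; 7th = E.
A up to E spans 5 letter names and 7 semitones — a perfect fifth.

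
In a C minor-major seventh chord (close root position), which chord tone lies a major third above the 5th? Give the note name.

B

Spelling the chord: C Eb G B.
The 5th is G. A major third above G is B.
B is the chord's 7th.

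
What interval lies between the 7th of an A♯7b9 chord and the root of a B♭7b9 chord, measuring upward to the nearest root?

diminished third

A♯7b9 has G♯ as its 7th, and B♭7b9 has B♭ as its root.
G♯ up to B♭ is 2 semitones, a whole step narrower than a major third, so the interval is diminished.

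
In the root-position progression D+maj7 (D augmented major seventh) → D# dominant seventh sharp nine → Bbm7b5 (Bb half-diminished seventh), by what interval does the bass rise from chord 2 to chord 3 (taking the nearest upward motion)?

The roots are D# and Bb.
From D# to Bb: 7 semitones over a sixth = diminished.

d6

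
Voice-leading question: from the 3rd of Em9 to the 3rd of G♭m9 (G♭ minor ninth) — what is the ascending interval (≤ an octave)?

diminished third

The 3rd of Em9 is G; the 3rd of G♭m9 (G♭ minor ninth) is B𝄫.
3 letter names make it a third; at 2 semitones (a whole step narrower than major) the quality is diminished.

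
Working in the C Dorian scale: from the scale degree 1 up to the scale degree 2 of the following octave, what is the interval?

The scale runs C D Eb F G A Bb.
That puts C below D.
C up to D spans 9 letter names and 14 semitones — a major ninth.

major 9th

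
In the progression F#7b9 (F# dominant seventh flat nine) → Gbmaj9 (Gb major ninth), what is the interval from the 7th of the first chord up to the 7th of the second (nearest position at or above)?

minor 2nd

F#7b9 (F# dominant seventh flat nine) has E as its 7th, and Gbmaj9 (Gb major ninth) has F as its 7th.
2 letter names make it a second; at 1 semitone (a half step narrower than major) the quality is minor.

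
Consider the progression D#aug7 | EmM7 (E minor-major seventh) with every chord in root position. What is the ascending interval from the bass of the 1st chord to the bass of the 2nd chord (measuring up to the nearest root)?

minor 2nd

The roots are D# and E.
From D# to E: 1 semitone over a second = minor.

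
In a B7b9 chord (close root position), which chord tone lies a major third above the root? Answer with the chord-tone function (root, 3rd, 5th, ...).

Spelling the chord: B–D#–F#–A–C.
The root is B. A major third above B is D#.
D# is the chord's 3rd.

3rd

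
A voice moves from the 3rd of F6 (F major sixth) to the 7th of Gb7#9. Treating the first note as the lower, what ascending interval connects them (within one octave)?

The 3rd of F6 (F major sixth) is A; the 7th of Gb7#9 is Fb.
A up to Fb is 7 semitones, a whole step narrower than a major sixth, so the interval is diminished.

diminished sixth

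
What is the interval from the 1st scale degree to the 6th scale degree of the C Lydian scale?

major sixth

The scale runs C D E F# G A B.
The 1st scale degree is C and the 6th degree is A.
From C to A is 9 semitones, exactly the major sixth.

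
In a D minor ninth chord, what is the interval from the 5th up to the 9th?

perfect 5th

Dmin9 (D minor ninth): D-F-A-C-E.
That puts A below E.
Counting 5 letters and 7 half steps from A gives a perfect fifth.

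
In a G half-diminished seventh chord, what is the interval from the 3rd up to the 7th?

perfect fifth

The chord tones of Gø7 (G half-diminished seventh) are G, Bb, Db, F.
The 3rd is Bb and the 7th is F.
From Bb to F is 7 semitones, exactly the perfect fifth.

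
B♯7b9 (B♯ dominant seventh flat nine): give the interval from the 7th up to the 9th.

minor third

B♯7b9: B♯, D𝄪, F𝄪, A♯, C♯.
7th = A♯; 9th = C♯.
A♯ up to C♯ is 3 semitones, a half step narrower than a major third, so the interval is minor.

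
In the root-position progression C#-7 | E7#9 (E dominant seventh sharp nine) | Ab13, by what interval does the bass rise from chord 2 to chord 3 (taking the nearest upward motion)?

diminished fourth

The roots are E and Ab.
E up to Ab is 4 semitones, a half step narrower than a perfect fourth, so the interval is diminished.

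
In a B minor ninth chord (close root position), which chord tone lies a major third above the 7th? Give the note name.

C#

Bmin9 is spelled B-D-F♯-A-C♯.
The 7th is A. A major third above A is C♯.
C♯ is the chord's 9th.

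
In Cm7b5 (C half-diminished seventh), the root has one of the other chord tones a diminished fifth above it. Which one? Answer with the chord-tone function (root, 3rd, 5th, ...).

5th

Cø: C E♭ G♭ B♭.
The root is C. A diminished fifth above C is G♭.
G♭ is the chord's 5th.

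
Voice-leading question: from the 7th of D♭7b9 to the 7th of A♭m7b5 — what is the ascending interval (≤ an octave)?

perfect 5th

The 7th of D♭7b9 is C♭; the 7th of A♭m7b5 is G♭.
C♭ up to G♭ spans 5 letter names and 7 semitones — a perfect fifth.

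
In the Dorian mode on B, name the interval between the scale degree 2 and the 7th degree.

The scale runs B C# D E F# G# A.
That puts C# below A.
From C# to A: 8 semitones over a sixth = minor.

minor sixth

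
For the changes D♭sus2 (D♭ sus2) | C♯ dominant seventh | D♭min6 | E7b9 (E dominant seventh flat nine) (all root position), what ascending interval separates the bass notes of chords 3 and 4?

augmented second

The roots are D♭ and E.
From D♭ to E: 3 semitones over a second = augmented.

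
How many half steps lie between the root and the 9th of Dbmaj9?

14

Dbmaj9 is spelled Db–F–Ab–C–Eb.
Db to Eb is a major ninth: 14 semitones.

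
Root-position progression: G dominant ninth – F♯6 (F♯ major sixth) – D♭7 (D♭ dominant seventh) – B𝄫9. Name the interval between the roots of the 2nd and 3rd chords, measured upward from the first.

The roots are F♯ and D♭.
6 letter names make it a sixth; at 7 semitones (a whole step narrower than major) the quality is diminished.

diminished 6th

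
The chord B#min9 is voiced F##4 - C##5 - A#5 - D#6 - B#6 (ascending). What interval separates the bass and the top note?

perfect 18th

The outer voices are F##4 and B#6.
F## up to B# spans 18 letter names and 29 semitones — a perfect 18th.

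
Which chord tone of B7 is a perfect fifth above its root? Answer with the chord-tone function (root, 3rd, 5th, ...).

The chord tones of B dominant seventh are B–D♯–F♯–A.
The root is B. A perfect fifth above B is F♯.
F♯ is the chord's 5th.

5th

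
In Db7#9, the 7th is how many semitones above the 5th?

3

Db dominant seventh sharp nine is spelled Db F Ab Cb E.
Ab to Cb is a minor third: 3 semitones.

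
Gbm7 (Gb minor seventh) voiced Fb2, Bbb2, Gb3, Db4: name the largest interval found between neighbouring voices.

major 6th

Adjacent intervals: Fb2→Bbb2 = perfect fourth; Bbb2→Gb3 = major sixth; Gb3→Db4 = perfect fifth.
The largest is Bbb2 to Gb3, a major sixth (9 semitones).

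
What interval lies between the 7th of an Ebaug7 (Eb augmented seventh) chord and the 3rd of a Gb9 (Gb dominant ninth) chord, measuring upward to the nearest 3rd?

Ebaug7 (Eb augmented seventh) has Db as its 7th, and Gb9 (Gb dominant ninth) has Bb as its 3rd.
From Db to Bb is 9 semitones, exactly the major sixth.

major sixth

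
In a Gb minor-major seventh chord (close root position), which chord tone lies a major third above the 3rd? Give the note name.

Db

GbmM7 (Gb minor-major seventh) is spelled Gb Bbb Db F.
The 3rd is Bbb. A major third above Bbb is Db.
Db is the chord's 5th.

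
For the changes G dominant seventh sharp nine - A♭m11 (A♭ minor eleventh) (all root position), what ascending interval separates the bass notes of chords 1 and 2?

m2

The roots are G and A♭.
2 letter names make it a second; at 1 semitone (a half step narrower than major) the quality is minor.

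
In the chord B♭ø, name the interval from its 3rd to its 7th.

B♭ half-diminished seventh: B♭-D♭-F♭-A♭.
So we need the interval from D♭ up to A♭.
From D♭ to A♭ is 7 semitones, exactly the perfect fifth.

perfect 5th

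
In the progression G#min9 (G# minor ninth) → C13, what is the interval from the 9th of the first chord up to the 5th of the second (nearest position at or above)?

The 9th of G#min9 (G# minor ninth) is A#; the 5th of C13 is G.
7 letter names make it a seventh; at 9 semitones (a whole step narrower than major) the quality is diminished.

diminished 7th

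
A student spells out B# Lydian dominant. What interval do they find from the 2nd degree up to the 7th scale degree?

Spelling B# Lydian dominant: B# C## D## E## F## G## A#.
The 2nd degree is C## and the 7th degree is A#.
From C## to A#: 8 semitones over a sixth = minor.

m6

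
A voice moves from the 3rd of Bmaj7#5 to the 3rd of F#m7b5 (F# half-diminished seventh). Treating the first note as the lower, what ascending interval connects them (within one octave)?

The 3rd of Bmaj7#5 is D#; the 3rd of F#m7b5 (F# half-diminished seventh) is A.
5 letter names make it a fifth; at 6 semitones (a half step narrower than perfect) the quality is diminished.

diminished fifth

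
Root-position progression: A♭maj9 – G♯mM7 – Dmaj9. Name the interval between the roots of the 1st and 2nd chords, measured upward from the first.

The roots are A♭ and G♯.
A♭ up to G♯ is 12 semitones, a half step wider than a major seventh, so the interval is augmented.

augmented 7th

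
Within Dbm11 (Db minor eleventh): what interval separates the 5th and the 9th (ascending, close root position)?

perfect 5th

Db minor eleventh: Db–Fb–Ab–Cb–Eb–Gb.
5th = Ab; 9th = Eb.
From Ab to Eb is 7 semitones, exactly the perfect fifth.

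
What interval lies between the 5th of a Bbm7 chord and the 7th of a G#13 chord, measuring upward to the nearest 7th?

augmented 1st

The 5th of Bbm7 is F; the 7th of G#13 is F#.
F up to F# is 1 semitone, a half step wider than a perfect unison, so the interval is augmented.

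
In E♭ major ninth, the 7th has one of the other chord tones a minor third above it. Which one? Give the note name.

F

The chord tones of E♭maj9 are E♭–G–B♭–D–F.
The 7th is D. A minor third above D is F.
F is the chord's 9th.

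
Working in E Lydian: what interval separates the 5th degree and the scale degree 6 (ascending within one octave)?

Spelling E Lydian: E F♯ G♯ A♯ B C♯ D♯.
5th degree = B; 6th degree = C♯.
B up to C♯ spans 2 letter names and 2 semitones — a major second.

M2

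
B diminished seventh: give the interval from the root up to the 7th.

B°7: B D F A♭.
That puts B below A♭.
7 letter names make it a seventh; at 9 semitones (a whole step narrower than major) the quality is diminished.

diminished 7th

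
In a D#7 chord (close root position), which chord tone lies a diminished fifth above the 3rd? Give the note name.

D#7 is spelled D#, F##, A#, C#.
The 3rd is F##. A diminished fifth above F## is C#.
C# is the chord's 7th.

C#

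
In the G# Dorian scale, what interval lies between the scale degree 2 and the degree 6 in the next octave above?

perfect twelfth

G# dorian: G# A# B C# D# E# F#.
That puts A# below E#.
Counting 12 letters and 19 half steps from A# gives a perfect twelfth.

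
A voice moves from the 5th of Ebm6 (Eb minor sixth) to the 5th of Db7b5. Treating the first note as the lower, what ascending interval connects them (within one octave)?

diminished 7th

The 5th of Ebm6 (Eb minor sixth) is Bb; the 5th of Db7b5 is Abb.
From Bb to Abb: 9 semitones over a seventh = diminished.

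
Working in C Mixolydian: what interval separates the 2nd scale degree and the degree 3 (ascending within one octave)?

major 2nd

Spelling C Mixolydian: C D E F G A Bb.
So we need the interval from D up to E.
From D to E is 2 semitones, exactly the major second.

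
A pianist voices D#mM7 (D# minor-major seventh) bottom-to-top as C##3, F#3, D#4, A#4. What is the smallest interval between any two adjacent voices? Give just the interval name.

diminished fourth

Adjacent intervals: C##3→F#3 = diminished fourth; F#3→D#4 = major sixth; D#4→A#4 = perfect fifth.
The smallest is C##3 to F#3, a diminished fourth (4 semitones).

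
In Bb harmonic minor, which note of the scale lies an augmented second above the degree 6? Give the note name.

The scale is Bb C Db Eb F Gb A.
The degree 6 is Gb; an augmented second above that is A — scale degree 7.

A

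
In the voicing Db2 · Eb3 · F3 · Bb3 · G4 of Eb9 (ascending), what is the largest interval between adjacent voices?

M9

Adjacent intervals: Db2→Eb3 = major ninth; Eb3→F3 = major second; F3→Bb3 = perfect fourth; Bb3→G4 = major sixth.
The largest is Db2 to Eb3, a major ninth (14 semitones).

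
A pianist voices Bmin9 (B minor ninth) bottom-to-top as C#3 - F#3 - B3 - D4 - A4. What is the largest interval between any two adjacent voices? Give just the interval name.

perfect fifth

Adjacent intervals: C#3→F#3 = perfect fourth; F#3→B3 = perfect fourth; B3→D4 = minor third; D4→A4 = perfect fifth.
The largest is D4 to A4, a perfect fifth (7 semitones).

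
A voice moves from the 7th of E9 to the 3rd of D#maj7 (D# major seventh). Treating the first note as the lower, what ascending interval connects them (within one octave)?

augmented third

E9 has D as its 7th, and D#maj7 (D# major seventh) has F## as its 3rd.
D up to F## is 5 semitones, a half step wider than a major third, so the interval is augmented.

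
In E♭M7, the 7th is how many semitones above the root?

11

E♭ major seventh: E♭-G-B♭-D.
E♭ to D is a major seventh: 11 semitones.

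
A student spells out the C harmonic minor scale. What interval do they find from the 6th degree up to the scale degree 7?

The scale runs C D Eb F G Ab B.
So we need the interval from Ab up to B.
Ab up to B is 3 semitones, a half step wider than a major second, so the interval is augmented.

augmented second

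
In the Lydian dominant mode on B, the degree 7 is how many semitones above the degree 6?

1

The scale is B C# D# E# F# G# A.
G# up to A is a minor second — 1 semitone.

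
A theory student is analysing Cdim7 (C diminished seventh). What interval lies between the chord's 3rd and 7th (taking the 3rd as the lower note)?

diminished fifth

The chord tones of C°7 (C diminished seventh) are C Eb Gb Bbb.
The 3rd is Eb and the 7th is Bbb.
5 letter names make it a fifth; at 6 semitones (a half step narrower than perfect) the quality is diminished.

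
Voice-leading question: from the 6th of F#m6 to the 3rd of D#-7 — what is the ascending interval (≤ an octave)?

m3

F#m6 has D# as its 6th, and D#-7 has F# as its 3rd.
3 letter names make it a third; at 3 semitones (a half step narrower than major) the quality is minor.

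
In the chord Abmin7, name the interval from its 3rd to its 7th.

Abm7: Ab Cb Eb Gb.
That puts Cb below Gb.
Cb up to Gb spans 5 letter names and 7 semitones — a perfect fifth.

perfect fifth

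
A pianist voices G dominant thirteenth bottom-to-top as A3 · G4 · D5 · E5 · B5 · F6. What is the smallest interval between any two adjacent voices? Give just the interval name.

M2

Adjacent intervals: A3→G4 = minor seventh; G4→D5 = perfect fifth; D5→E5 = major second; E5→B5 = perfect fifth; B5→F6 = diminished fifth.
The smallest is D5 to E5, a major second (2 semitones).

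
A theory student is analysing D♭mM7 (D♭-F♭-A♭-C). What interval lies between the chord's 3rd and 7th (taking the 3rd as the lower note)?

augmented 5th

So we need the interval from F♭ up to C.
5 letter names make it a fifth; at 8 semitones (a half step wider than perfect) the quality is augmented.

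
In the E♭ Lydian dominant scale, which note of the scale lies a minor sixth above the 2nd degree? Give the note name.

The scale is E♭ F G A B♭ C D♭.
The 2nd degree is F; a minor sixth above that is D♭ — scale degree 7.

Db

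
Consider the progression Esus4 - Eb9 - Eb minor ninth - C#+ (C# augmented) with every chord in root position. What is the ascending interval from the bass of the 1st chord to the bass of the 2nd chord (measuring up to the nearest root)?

The roots are E and Eb.
E up to Eb is 11 semitones, a half step narrower than a perfect octave, so the interval is diminished.

diminished octave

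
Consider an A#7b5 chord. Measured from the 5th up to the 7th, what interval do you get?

major third

A#7b5 is spelled A#-C##-E-G#.
5th = E; 7th = G#.
E up to G# spans 3 letter names and 4 semitones — a major third.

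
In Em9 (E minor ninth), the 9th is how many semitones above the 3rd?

The chord tones of Emin9 are E–G–B–D–F#.
G to F# is a major seventh: 11 semitones.

11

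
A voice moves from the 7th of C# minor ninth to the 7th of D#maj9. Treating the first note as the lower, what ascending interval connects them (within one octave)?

The 7th of C# minor ninth is B; the 7th of D#maj9 is C##.
From B to C##: 3 semitones over a second = augmented.

augmented second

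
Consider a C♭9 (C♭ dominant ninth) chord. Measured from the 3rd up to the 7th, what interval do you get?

d5

C♭ dominant ninth is spelled C♭ E♭ G♭ B𝄫 D♭.
That puts E♭ below B𝄫.
E♭ up to B𝄫 is 6 semitones, a half step narrower than a perfect fifth, so the interval is diminished.
That tritone between 3rd and 7th is what gives the dominant seventh its pull toward resolution.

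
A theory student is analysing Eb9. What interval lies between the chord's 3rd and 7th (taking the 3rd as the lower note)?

diminished fifth

Eb9: Eb, G, Bb, Db, F.
3rd = G; 7th = Db.
G up to Db is 6 semitones, a half step narrower than a perfect fifth, so the interval is diminished.
This 3–7 tritone is the characteristic tension at the heart of the dominant sound.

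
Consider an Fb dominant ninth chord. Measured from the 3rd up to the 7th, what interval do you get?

Fb dominant ninth: Fb Ab Cb Ebb Gb.
That puts Ab below Ebb.
From Ab to Ebb: 6 semitones over a fifth = diminished.
This 3–7 tritone is the characteristic tension at the heart of the dominant sound.

diminished fifth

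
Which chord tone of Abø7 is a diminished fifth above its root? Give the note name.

Ebb

Ab half-diminished seventh: Ab, Cb, Ebb, Gb.
The root is Ab. A diminished fifth above Ab is Ebb.
Ebb is the chord's 5th.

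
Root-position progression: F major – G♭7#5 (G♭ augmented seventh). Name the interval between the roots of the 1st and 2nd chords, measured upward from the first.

The roots are F and G♭.
F up to G♭ is 1 semitone, a half step narrower than a major second, so the interval is minor.

m2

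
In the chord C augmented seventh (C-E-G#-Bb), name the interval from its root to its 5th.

A5

That puts C below G#.
5 letter names make it a fifth; at 8 semitones (a half step wider than perfect) the quality is augmented.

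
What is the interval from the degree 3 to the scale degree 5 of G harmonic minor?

The scale runs G A Bb C D Eb F#.
So we need the interval from Bb up to D.
Bb up to D spans 3 letter names and 4 semitones — a major third.

major 3rd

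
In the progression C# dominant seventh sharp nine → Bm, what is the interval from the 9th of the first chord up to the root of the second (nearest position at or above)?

diminished 6th

C# dominant seventh sharp nine has D## as its 9th, and Bm has B as its root.
D## up to B is 7 semitones, a whole step narrower than a major sixth, so the interval is diminished.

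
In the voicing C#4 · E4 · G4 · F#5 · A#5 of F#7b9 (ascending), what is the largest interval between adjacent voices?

Adjacent intervals: C#4→E4 = minor third; E4→G4 = minor third; G4→F#5 = major seventh; F#5→A#5 = major third.
The largest is G4 to F#5, a major seventh (11 semitones).

major 7th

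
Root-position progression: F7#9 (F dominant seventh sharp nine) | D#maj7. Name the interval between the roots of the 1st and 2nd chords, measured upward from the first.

The roots are F and D#.
F up to D# is 10 semitones, a half step wider than a major sixth, so the interval is augmented.

augmented 6th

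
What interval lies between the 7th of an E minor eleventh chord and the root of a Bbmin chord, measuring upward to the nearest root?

minor 6th

The 7th of E minor eleventh is D; the root of Bbmin is Bb.
6 letter names make it a sixth; at 8 semitones (a half step narrower than major) the quality is minor.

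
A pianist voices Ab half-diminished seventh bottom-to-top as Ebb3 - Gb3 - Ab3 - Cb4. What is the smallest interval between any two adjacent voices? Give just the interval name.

M2

Adjacent intervals: Ebb3→Gb3 = major third; Gb3→Ab3 = major second; Ab3→Cb4 = minor third.
The smallest is Gb3 to Ab3, a major second (2 semitones).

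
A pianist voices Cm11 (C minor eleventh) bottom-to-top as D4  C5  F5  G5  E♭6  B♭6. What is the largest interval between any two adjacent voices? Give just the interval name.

minor seventh

Adjacent intervals: D4→C5 = minor seventh; C5→F5 = perfect fourth; F5→G5 = major second; G5→E♭6 = minor sixth; E♭6→B♭6 = perfect fifth.
The largest is D4 to C5, a minor seventh (10 semitones).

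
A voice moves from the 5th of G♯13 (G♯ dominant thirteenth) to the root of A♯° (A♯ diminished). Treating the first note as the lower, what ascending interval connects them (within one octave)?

G♯13 (G♯ dominant thirteenth) has D♯ as its 5th, and A♯° (A♯ diminished) has A♯ as its root.
D♯ up to A♯ spans 5 letter names and 7 semitones — a perfect fifth.

perfect fifth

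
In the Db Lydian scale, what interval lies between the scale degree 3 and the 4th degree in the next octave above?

Db lydian: Db Eb F G Ab Bb C.
Scale degree 3 = F; 4th degree (up an octave) = G.
Counting 9 letters and 14 half steps from F gives a major ninth.

M9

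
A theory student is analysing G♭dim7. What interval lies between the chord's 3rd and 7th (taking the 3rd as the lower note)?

Spelling the chord: G♭-B𝄫-D𝄫-F𝄫.
The 3rd is B𝄫 and the 7th is F𝄫.
B𝄫 up to F𝄫 is 6 semitones, a half step narrower than a perfect fifth, so the interval is diminished.

diminished 5th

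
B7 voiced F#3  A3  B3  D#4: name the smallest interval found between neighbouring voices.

Adjacent intervals: F#3→A3 = minor third; A3→B3 = major second; B3→D#4 = major third.
The smallest is A3 to B3, a major second (2 semitones).

major second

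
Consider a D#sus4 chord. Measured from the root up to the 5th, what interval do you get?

Spelling the chord: D#-G#-A#.
The root is D# and the 5th is A#.
Counting 5 letters and 7 half steps from D# gives a perfect fifth.

perfect fifth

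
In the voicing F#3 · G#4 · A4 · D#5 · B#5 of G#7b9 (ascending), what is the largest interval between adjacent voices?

M9

Adjacent intervals: F#3→G#4 = major ninth; G#4→A4 = minor second; A4→D#5 = augmented fourth; D#5→B#5 = major sixth.
The largest is F#3 to G#4, a major ninth (14 semitones).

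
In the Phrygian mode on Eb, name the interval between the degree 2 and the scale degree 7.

The scale runs Eb Fb Gb Ab Bb Cb Db.
So we need the interval from Fb up to Db.
Counting 6 letters and 9 half steps from Fb gives a major sixth.

major sixth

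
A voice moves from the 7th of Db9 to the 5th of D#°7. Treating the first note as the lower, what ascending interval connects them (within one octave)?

A6

Db9 has Cb as its 7th, and D#°7 has A as its 5th.
6 letter names make it a sixth; at 10 semitones (a half step wider than major) the quality is augmented.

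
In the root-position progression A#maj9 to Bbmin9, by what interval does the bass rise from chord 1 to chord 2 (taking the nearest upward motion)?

The roots are A# and Bb.
2 letter names make it a second; at 0 semitones (a whole step narrower than major) the quality is diminished.

diminished second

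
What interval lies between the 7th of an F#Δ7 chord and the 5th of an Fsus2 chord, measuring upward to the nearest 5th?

diminished sixth

F#Δ7 has E# as its 7th, and Fsus2 has C as its 5th.
E# up to C is 7 semitones, a whole step narrower than a major sixth, so the interval is diminished.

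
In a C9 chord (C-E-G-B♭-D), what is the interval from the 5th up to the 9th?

So we need the interval from G up to D.
G up to D spans 5 letter names and 7 semitones — a perfect fifth.

perfect fifth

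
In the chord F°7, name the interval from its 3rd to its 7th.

d5

F diminished seventh: F-Ab-Cb-Ebb.
So we need the interval from Ab up to Ebb.
5 letter names make it a fifth; at 6 semitones (a half step narrower than perfect) the quality is diminished.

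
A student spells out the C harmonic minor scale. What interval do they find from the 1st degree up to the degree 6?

minor sixth

The scale runs C D Eb F G Ab B.
1st degree = C; degree 6 = Ab.
C up to Ab is 8 semitones, a half step narrower than a major sixth, so the interval is minor.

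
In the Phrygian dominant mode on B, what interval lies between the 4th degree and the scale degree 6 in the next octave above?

The scale runs B C D# E F# G A.
So we need the interval from E up to G.
10 letter names make it a tenth; at 15 semitones (a half step narrower than major) the quality is minor.

minor tenth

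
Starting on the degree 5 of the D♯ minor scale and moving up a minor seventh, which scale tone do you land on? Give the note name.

The scale is D♯ E♯ F♯ G♯ A♯ B C♯.
The degree 5 is A♯; a minor seventh above that is G♯ — scale degree 4.

G#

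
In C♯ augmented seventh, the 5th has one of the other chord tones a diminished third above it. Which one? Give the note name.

C♯ augmented seventh is spelled C♯ E♯ G𝄪 B.
The 5th is G𝄪. A diminished third above G𝄪 is B.
B is the chord's 7th.

B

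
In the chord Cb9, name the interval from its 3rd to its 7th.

Cb9 is spelled Cb Eb Gb Bbb Db.
That puts Eb below Bbb.
From Eb to Bbb: 6 semitones over a fifth = diminished.
This 3–7 tritone is the characteristic tension at the heart of the dominant sound.

diminished 5th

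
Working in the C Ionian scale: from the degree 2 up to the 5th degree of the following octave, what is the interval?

P11

Spelling the C Ionian scale: C D E F G A B.
The degree 2 is D and the degree 5 (up an octave) is G.
Counting 11 letters and 17 half steps from D gives a perfect eleventh.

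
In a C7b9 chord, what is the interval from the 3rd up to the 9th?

C7b9: C, E, G, Bb, Db.
So we need the interval from E up to Db.
E up to Db is 9 semitones, a whole step narrower than a major seventh, so the interval is diminished.

diminished 7th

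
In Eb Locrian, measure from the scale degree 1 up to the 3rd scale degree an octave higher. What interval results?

Spelling Eb Locrian: Eb Fb Gb Ab Bbb Cb Db.
The scale degree 1 is Eb and the scale degree 3 (up an octave) is Gb.
From Eb to Gb: 15 semitones over a tenth = minor.

minor 10th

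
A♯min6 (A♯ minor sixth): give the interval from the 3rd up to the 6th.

augmented fourth

Spelling the chord: A♯-C♯-E♯-F𝄪.
That puts C♯ below F𝄪.
C♯ up to F𝄪 is 6 semitones, a half step wider than a perfect fourth, so the interval is augmented.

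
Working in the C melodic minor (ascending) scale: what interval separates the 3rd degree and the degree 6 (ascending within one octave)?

Spelling the C melodic minor (ascending) scale: C D Eb F G A B.
That puts Eb below A.
4 letter names make it a fourth; at 6 semitones (a half step wider than perfect) the quality is augmented.

augmented fourth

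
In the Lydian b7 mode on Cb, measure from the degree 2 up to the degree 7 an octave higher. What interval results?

minor thirteenth

Cb lydian dominant: Cb Db Eb F Gb Ab Bbb.
Degree 2 = Db; degree 7 (up an octave) = Bbb.
13 letter names make it a thirteenth; at 20 semitones (a half step narrower than major) the quality is minor.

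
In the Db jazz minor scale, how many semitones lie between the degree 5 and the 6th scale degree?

2

The scale is Db Eb Fb Gb Ab Bb C.
Ab up to Bb is a major second — 2 semitones.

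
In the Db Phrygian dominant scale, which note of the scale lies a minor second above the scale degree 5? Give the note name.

Bbb

The scale is Db Ebb F Gb Ab Bbb Cb.
The scale degree 5 is Ab; a minor second above that is Bbb — scale degree 6.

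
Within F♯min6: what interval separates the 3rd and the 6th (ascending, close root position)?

F♯m6 is spelled F♯-A-C♯-D♯.
That puts A below D♯.
From A to D♯: 6 semitones over a fourth = augmented.

A4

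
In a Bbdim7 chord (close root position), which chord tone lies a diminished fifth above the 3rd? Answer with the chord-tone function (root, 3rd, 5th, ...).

7th

The chord tones of Bbdim7 are Bb, Db, Fb, Abb.
The 3rd is Db. A diminished fifth above Db is Abb.
Abb is the chord's 7th.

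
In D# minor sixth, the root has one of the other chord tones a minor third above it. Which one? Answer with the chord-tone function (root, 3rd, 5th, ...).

3rd

D#m6 is spelled D#-F#-A#-B#.
The root is D#. A minor third above D# is F#.
F# is the chord's 3rd.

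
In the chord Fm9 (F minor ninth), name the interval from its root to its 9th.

M9

The chord tones of Fm9 (F minor ninth) are F–Ab–C–Eb–G.
That puts F below G.
Counting 9 letters and 14 half steps from F gives a major ninth.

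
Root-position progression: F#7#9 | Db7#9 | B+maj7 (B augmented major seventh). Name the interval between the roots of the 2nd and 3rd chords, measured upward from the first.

augmented sixth

The roots are Db and B.
From Db to B: 10 semitones over a sixth = augmented.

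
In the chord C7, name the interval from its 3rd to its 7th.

Spelling the chord: C-E-G-B♭.
3rd = E; 7th = B♭.
E up to B♭ is 6 semitones, a half step narrower than a perfect fifth, so the interval is diminished.

diminished fifth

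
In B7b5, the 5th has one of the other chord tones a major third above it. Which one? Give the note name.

The chord tones of B7b5 (B dominant seventh flat five) are B-D♯-F-A.
The 5th is F. A major third above F is A.
A is the chord's 7th.

A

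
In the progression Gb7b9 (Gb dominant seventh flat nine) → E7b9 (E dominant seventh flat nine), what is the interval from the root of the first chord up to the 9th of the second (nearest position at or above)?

Gb7b9 (Gb dominant seventh flat nine) has Gb as its root, and E7b9 (E dominant seventh flat nine) has F as its 9th.
Gb up to F spans 7 letter names and 11 semitones — a major seventh.

M7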